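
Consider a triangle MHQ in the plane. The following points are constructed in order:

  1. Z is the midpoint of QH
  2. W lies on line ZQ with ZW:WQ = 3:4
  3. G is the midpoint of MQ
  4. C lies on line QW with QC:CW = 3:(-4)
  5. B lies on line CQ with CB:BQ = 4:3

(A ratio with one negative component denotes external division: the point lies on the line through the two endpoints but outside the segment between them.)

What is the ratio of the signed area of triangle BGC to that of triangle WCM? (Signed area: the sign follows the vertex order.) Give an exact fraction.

Assign M = (0, 0), H = (1, 0), Q = (0, 1) — the answer is frame-independent, so this choice is without loss of generality.
1. Z is the midpoint of QH ⇒ Z = (1/2, 1/2)
2. W lies on line ZQ with ZW:WQ = 3:4 ⇒ W = (2/7, 5/7)
3. G is the midpoint of MQ ⇒ G = (0, 1/2)
4. C lies on line QW with QC:CW = 3:(-4) ⇒ C = (-6/7, 13/7)
5. B lies on line CQ with CB:BQ = 4:3 ⇒ B = (-18/49, 67/49)
2·[BGC] = -12/49, 2·[WCM] = 8/7
[BGC]:[WCM] = -12/49:8/7 = -3/14

[BGC]:[WCM] = -3/14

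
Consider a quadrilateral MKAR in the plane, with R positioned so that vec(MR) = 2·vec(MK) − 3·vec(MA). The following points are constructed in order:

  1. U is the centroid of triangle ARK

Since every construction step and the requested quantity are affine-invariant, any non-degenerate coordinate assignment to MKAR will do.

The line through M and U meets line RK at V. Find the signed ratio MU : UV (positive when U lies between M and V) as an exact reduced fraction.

Assign M = (0, 0), K = (1, 0), A = (0, 1), R = (2, -3) — the answer is frame-independent, so this choice is without loss of generality.
1. U is the centroid of triangle ARK ⇒ U = (1, -2/3)
line MU meets RK at V = (9/7, -6/7)
U = M + t·(V−M) with t = 7/9, so MU:UV = 7/9:2/9

MU:UV = 7/2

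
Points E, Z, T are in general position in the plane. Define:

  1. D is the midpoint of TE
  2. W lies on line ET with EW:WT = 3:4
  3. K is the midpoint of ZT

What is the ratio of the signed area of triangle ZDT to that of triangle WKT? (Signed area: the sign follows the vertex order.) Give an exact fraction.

[ZDT]:[WKT] = -7/4

Assign E = (0, 0), Z = (1, 0), T = (0, 1) — the answer is frame-independent, so this choice is without loss of generality.
1. D is the midpoint of TE ⇒ D = (0, 1/2)
2. W lies on line ET with EW:WT = 3:4 ⇒ W = (0, 3/7)
3. K is the midpoint of ZT ⇒ K = (1/2, 1/2)
2·[ZDT] = -1/2, 2·[WKT] = 2/7
[ZDT]:[WKT] = -1/2:2/7 = -7/4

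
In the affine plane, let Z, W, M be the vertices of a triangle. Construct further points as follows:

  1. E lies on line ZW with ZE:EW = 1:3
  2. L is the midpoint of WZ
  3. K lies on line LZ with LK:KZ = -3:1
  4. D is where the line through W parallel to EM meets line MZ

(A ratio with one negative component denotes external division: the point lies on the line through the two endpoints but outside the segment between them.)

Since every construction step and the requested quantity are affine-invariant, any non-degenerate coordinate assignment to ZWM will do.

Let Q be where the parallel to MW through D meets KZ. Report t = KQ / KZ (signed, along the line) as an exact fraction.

t = 17

Assign Z = (0, 0), W = (1, 0), M = (0, 1) — the answer is frame-independent, so this choice is without loss of generality.
1. E lies on line ZW with ZE:EW = 1:3 ⇒ E = (1/4, 0)
2. L is the midpoint of WZ ⇒ L = (1/2, 0)
3. K lies on line LZ with LK:KZ = -3:1 ⇒ K = (-1/4, 0)
4. D is where the line through W parallel to EM meets line MZ ⇒ D = (0, 4)
through D parallel to MW: direction (1, -1); meets KZ at Q = (4, 0)
Q = K + t·(Z−K) with t = 17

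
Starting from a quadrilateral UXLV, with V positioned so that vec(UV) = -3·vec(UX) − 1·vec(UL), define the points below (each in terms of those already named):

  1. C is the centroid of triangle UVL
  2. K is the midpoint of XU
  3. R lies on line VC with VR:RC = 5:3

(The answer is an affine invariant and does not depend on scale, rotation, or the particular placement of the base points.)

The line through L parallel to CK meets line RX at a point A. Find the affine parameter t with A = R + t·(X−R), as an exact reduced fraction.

Set U = (0, 0), X = (1, 0), L = (0, 1), V = (-3, -1); any affine frame gives the same invariant.
1. C is the centroid of triangle UVL ⇒ C = (-1, 0)
2. K is the midpoint of XU ⇒ K = (1/2, 0)
3. R lies on line VC with VR:RC = 5:3 ⇒ R = (-7/4, -3/8)
through L parallel to CK: direction (3/2, 0); meets RX at A = (25/3, 1)
A = R + t·(X−R) with t = 11/3

t = 11/3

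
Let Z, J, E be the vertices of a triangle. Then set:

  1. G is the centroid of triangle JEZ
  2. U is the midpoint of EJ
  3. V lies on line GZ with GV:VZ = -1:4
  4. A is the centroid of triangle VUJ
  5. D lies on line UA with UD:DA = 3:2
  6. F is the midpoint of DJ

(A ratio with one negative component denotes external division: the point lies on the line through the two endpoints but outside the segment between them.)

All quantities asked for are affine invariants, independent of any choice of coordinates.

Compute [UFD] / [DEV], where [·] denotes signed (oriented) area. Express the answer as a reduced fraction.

[UFD]:[DEV] = -1/10

Assign Z = (0, 0), J = (1, 0), E = (0, 1) — the answer is frame-independent, so this choice is without loss of generality.
1. G is the centroid of triangle JEZ ⇒ G = (1/3, 1/3)
2. U is the midpoint of EJ ⇒ U = (1/2, 1/2)
3. V lies on line GZ with GV:VZ = -1:4 ⇒ V = (4/9, 4/9)
4. A is the centroid of triangle VUJ ⇒ A = (35/54, 17/54)
5. D lies on line UA with UD:DA = 3:2 ⇒ D = (53/90, 7/18)
6. F is the midpoint of DJ ⇒ F = (143/180, 7/36)
2·[UFD] = -1/180, 2·[DEV] = 1/18
[UFD]:[DEV] = -1/180:1/18 = -1/10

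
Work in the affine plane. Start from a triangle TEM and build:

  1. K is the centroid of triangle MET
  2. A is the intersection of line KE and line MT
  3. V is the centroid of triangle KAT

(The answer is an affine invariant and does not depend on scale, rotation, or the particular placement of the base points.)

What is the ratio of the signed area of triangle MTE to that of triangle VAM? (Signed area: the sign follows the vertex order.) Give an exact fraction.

Work in coordinates with T = (0, 0), E = (1, 0), M = (0, 1).
1. K is the centroid of triangle MET ⇒ K = (1/3, 1/3)
2. A is the intersection of line KE and line MT ⇒ A = (0, 1/2)
3. V is the centroid of triangle KAT ⇒ V = (1/9, 5/18)
2·[MTE] = 1, 2·[VAM] = -1/18
[MTE]:[VAM] = 1:-1/18 = -18

[MTE]:[VAM] = -18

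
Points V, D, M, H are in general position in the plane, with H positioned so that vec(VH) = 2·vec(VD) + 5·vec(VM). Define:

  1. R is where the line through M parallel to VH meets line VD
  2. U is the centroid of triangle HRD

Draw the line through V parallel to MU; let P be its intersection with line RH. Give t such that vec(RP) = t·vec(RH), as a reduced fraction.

Choose coordinates V = (0, 0), D = (1, 0), M = (0, 1), H = (2, 5).
1. R is where the line through M parallel to VH meets line VD ⇒ R = (-2/5, 0)
2. U is the centroid of triangle HRD ⇒ U = (13/15, 5/3)
through V parallel to MU: direction (13/15, 2/3); meets RH at P = (-26/41, -20/41)
P = R + t·(H−R) with t = -4/41

t = -4/41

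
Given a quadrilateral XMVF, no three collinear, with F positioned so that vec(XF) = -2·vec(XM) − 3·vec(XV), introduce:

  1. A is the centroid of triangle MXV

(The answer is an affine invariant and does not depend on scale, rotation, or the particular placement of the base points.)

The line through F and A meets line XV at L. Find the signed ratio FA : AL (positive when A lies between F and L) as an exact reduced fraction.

Choose coordinates X = (0, 0), M = (1, 0), V = (0, 1), F = (-2, -3).
1. A is the centroid of triangle MXV ⇒ A = (1/3, 1/3)
line FA meets XV at L = (0, -1/7)
A = F + t·(L−F) with t = 7/6, so FA:AL = 7/6:-1/6

FA:AL = -7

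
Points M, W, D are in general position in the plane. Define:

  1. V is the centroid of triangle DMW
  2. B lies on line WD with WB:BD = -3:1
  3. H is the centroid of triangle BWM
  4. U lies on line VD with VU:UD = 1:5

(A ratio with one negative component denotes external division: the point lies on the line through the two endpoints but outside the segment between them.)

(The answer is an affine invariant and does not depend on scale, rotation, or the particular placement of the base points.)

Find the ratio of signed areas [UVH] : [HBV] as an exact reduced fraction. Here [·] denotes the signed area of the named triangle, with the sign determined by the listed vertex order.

Work in coordinates with M = (0, 0), W = (1, 0), D = (0, 1).
1. V is the centroid of triangle DMW ⇒ V = (1/3, 1/3)
2. B lies on line WD with WB:BD = -3:1 ⇒ B = (-1/2, 3/2)
3. H is the centroid of triangle BWM ⇒ H = (1/6, 1/2)
4. U lies on line VD with VU:UD = 1:5 ⇒ U = (5/18, 4/9)
2·[UVH] = -1/108, 2·[HBV] = -1/18
[UVH]:[HBV] = -1/108:-1/18 = 1/6

[UVH]:[HBV] = 1/6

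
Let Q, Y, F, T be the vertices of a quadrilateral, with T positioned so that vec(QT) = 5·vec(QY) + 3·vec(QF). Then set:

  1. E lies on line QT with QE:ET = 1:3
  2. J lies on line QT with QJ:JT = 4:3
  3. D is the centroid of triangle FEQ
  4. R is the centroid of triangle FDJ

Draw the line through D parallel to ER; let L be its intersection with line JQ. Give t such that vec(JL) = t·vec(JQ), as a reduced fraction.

t = 13/16

Work in coordinates with Q = (0, 0), Y = (1, 0), F = (0, 1), T = (5, 3).
1. E lies on line QT with QE:ET = 1:3 ⇒ E = (5/4, 3/4)
2. J lies on line QT with QJ:JT = 4:3 ⇒ J = (20/7, 12/7)
3. D is the centroid of triangle FEQ ⇒ D = (5/12, 7/12)
4. R is the centroid of triangle FDJ ⇒ R = (275/252, 277/252)
through D parallel to ER: direction (-10/63, 22/63); meets JQ at L = (15/28, 9/28)
L = J + t·(Q−J) with t = 13/16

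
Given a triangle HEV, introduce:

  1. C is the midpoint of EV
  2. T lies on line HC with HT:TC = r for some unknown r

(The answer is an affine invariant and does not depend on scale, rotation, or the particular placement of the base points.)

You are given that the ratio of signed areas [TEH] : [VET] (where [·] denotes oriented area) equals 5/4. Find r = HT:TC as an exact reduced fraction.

Work in coordinates with H = (0, 0), E = (1, 0), V = (0, 1).
1. C is the midpoint of EV ⇒ C = (1/2, 1/2)
2. With HT:TC = r, write λ = r/(r+1) so T = H + λ·(C−H); T is affine-linear in λ
Every point depending on T is an affine combination of T and λ-independent points, so each such coordinate is linear in λ; the λ² term in each signed area is a multiple of (C−H)×(C−H) = 0, so 2·[TEH] and 2·[VET] are each linear in λ. Evaluating at λ=0 and λ=1:
  2·[TEH] = -1/2·λ,   2·[VET] = λ − 1
So [TEH]:[VET] = (-1/2·λ) / (λ − 1). Setting this equal to 5/4:
  -1/2·λ = 5/4·(λ − 1)  ⇒  λ = 5/7
Then r = λ/(1−λ) = (5/7)/(2/7) = 5/2. Check: with r = 5/2, T = (5/14, 5/14) and [TEH]:[VET] = 5/4 as required.

r = 5/2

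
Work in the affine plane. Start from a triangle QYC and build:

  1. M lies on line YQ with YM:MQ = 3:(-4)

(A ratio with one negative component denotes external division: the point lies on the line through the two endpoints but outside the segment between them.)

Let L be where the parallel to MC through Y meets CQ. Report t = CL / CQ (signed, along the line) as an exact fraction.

t = 3/4

Assign Q = (0, 0), Y = (1, 0), C = (0, 1) — the answer is frame-independent, so this choice is without loss of generality.
1. M lies on line YQ with YM:MQ = 3:(-4) ⇒ M = (4, 0)
through Y parallel to MC: direction (-4, 1); meets CQ at L = (0, 1/4)
L = C + t·(Q−C) with t = 3/4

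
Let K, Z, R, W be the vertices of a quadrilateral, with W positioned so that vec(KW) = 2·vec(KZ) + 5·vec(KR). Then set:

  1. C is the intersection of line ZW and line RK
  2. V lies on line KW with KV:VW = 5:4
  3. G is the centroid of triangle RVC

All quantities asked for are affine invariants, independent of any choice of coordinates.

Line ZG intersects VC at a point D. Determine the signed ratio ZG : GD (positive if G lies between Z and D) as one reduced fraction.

Set K = (0, 0), Z = (1, 0), R = (0, 1), W = (2, 5); any affine frame gives the same invariant.
1. C is the intersection of line ZW and line RK ⇒ C = (0, -5)
2. V lies on line KW with KV:VW = 5:4 ⇒ V = (10/9, 25/9)
3. G is the centroid of triangle RVC ⇒ G = (10/27, -11/27)
line ZG meets VC at D = (37/54, -11/54)
G = Z + t·(D−Z) with t = 2, so ZG:GD = 2:-1

ZG:GD = -2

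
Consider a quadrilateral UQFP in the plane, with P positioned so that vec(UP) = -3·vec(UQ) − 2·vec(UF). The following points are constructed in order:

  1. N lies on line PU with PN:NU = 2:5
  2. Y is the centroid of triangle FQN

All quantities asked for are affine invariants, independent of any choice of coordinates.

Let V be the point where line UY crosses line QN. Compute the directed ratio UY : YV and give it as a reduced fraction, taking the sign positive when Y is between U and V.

Assign U = (0, 0), Q = (1, 0), F = (0, 1), P = (-3, -2) — the answer is frame-independent, so this choice is without loss of generality.
1. N lies on line PU with PN:NU = 2:5 ⇒ N = (-15/7, -10/7)
2. Y is the centroid of triangle FQN ⇒ Y = (-8/21, -1/7)
line UY meets QN at V = (40/7, 15/7)
Y = U + t·(V−U) with t = -1/15, so UY:YV = -1/15:16/15

UY:YV = -1/16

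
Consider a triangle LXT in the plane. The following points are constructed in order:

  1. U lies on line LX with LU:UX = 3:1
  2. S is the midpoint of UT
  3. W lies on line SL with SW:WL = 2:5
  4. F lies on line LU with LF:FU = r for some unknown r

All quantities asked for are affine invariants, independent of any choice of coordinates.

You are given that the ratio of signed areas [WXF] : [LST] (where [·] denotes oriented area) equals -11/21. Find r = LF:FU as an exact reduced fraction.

Set L = (0, 0), X = (1, 0), T = (0, 1); any affine frame gives the same invariant.
1. U lies on line LX with LU:UX = 3:1 ⇒ U = (3/4, 0)
2. S is the midpoint of UT ⇒ S = (3/8, 1/2)
3. W lies on line SL with SW:WL = 2:5 ⇒ W = (15/56, 5/14)
4. With LF:FU = r, write λ = r/(r+1) so F = L + λ·(U−L); F is affine-linear in λ
Every point depending on F is an affine combination of F and λ-independent points, so each such coordinate is linear in λ; the λ² term in each signed area is a multiple of (U−L)×(U−L) = 0, so 2·[WXF] and 2·[LST] are each linear in λ. Evaluating at λ=0 and λ=1:
  2·[WXF] = 15/56·λ − 5/14,   2·[LST] = 3/8
So [WXF]:[LST] = (15/56·λ − 5/14) / (3/8). Setting this equal to -11/21:
  15/56·λ − 5/14 = -11/21·(3/8)  ⇒  λ = 3/5
Then r = λ/(1−λ) = (3/5)/(2/5) = 3/2. Check: with r = 3/2, F = (9/20, 0) and [WXF]:[LST] = -11/21 as required.

r = 3/2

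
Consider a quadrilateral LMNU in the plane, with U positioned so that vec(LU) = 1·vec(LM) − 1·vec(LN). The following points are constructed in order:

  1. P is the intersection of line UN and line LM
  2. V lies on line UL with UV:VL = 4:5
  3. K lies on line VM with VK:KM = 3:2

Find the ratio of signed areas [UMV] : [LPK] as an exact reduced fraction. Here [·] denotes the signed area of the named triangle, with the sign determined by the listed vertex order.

Work in coordinates with L = (0, 0), M = (1, 0), N = (0, 1), U = (1, -1).
1. P is the intersection of line UN and line LM ⇒ P = (1/2, 0)
2. V lies on line UL with UV:VL = 4:5 ⇒ V = (5/9, -5/9)
3. K lies on line VM with VK:KM = 3:2 ⇒ K = (37/45, -2/9)
2·[UMV] = 4/9, 2·[LPK] = -1/9
[UMV]:[LPK] = 4/9:-1/9 = -4

[UMV]:[LPK] = -4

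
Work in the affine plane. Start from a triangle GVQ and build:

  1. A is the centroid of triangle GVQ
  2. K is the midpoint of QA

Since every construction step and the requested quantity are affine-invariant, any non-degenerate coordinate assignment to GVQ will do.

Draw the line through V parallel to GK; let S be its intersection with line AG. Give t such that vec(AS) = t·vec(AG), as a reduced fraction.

t = -3

Choose coordinates G = (0, 0), V = (1, 0), Q = (0, 1).
1. A is the centroid of triangle GVQ ⇒ A = (1/3, 1/3)
2. K is the midpoint of QA ⇒ K = (1/6, 2/3)
through V parallel to GK: direction (1/6, 2/3); meets AG at S = (4/3, 4/3)
S = A + t·(G−A) with t = -3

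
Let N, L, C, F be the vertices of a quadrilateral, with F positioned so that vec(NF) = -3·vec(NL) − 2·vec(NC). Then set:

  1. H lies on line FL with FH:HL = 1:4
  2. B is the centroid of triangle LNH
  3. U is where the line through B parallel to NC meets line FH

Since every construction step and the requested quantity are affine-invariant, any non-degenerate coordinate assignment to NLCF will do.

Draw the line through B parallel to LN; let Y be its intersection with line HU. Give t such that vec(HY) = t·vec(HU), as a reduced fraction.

Choose coordinates N = (0, 0), L = (1, 0), C = (0, 1), F = (-3, -2).
1. H lies on line FL with FH:HL = 1:4 ⇒ H = (-11/5, -8/5)
2. B is the centroid of triangle LNH ⇒ B = (-2/5, -8/15)
3. U is where the line through B parallel to NC meets line FH ⇒ U = (-2/5, -7/10)
through B parallel to LN: direction (-1, 0); meets HU at Y = (-1/15, -8/15)
Y = H + t·(U−H) with t = 32/27

t = 32/27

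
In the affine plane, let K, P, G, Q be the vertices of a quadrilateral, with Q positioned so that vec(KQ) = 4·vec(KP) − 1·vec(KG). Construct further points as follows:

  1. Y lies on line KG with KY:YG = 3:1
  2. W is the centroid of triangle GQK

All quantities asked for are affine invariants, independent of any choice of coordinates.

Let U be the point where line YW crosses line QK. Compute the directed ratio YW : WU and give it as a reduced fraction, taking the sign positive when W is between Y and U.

YW:WU = 5/4

Set K = (0, 0), P = (1, 0), G = (0, 1), Q = (4, -1); any affine frame gives the same invariant.
1. Y lies on line KG with KY:YG = 3:1 ⇒ Y = (0, 3/4)
2. W is the centroid of triangle GQK ⇒ W = (4/3, 0)
line YW meets QK at U = (12/5, -3/5)
W = Y + t·(U−Y) with t = 5/9, so YW:WU = 5/9:4/9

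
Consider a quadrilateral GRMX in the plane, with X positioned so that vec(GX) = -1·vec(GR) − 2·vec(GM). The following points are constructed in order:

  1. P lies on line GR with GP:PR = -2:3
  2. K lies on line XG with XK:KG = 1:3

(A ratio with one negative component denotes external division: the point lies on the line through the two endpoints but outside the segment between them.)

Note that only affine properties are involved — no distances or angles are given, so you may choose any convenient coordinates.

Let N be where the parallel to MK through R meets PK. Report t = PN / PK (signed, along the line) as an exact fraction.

Set G = (0, 0), R = (1, 0), M = (0, 1), X = (-1, -2); any affine frame gives the same invariant.
1. P lies on line GR with GP:PR = -2:3 ⇒ P = (-2, 0)
2. K lies on line XG with XK:KG = 1:3 ⇒ K = (-3/4, -3/2)
through R parallel to MK: direction (-3/4, -5/2); meets PK at N = (7/34, -45/17)
N = P + t·(K−P) with t = 30/17

t = 30/17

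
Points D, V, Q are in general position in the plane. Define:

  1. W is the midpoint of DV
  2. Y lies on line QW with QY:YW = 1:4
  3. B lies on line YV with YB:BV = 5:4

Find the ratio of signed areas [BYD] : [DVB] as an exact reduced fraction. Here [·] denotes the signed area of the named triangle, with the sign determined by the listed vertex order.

Choose coordinates D = (0, 0), V = (1, 0), Q = (0, 1).
1. W is the midpoint of DV ⇒ W = (1/2, 0)
2. Y lies on line QW with QY:YW = 1:4 ⇒ Y = (1/10, 4/5)
3. B lies on line YV with YB:BV = 5:4 ⇒ B = (3/5, 16/45)
2·[BYD] = 4/9, 2·[DVB] = 16/45
[BYD]:[DVB] = 4/9:16/45 = 5/4

[BYD]:[DVB] = 5/4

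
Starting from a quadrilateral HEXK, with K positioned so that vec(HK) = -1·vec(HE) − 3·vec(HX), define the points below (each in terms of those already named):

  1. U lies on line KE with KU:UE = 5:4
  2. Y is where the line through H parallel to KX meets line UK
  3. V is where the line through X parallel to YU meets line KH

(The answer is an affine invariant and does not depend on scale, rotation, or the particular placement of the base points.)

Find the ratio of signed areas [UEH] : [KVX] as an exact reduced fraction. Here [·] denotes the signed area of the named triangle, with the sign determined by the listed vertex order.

[UEH]:[KVX] = 4/5

Assign H = (0, 0), E = (1, 0), X = (0, 1), K = (-1, -3) — the answer is frame-independent, so this choice is without loss of generality.
1. U lies on line KE with KU:UE = 5:4 ⇒ U = (1/9, -4/3)
2. Y is where the line through H parallel to KX meets line UK ⇒ Y = (-3/5, -12/5)
3. V is where the line through X parallel to YU meets line KH ⇒ V = (2/3, 2)
2·[UEH] = 4/3, 2·[KVX] = 5/3
[UEH]:[KVX] = 4/3:5/3 = 4/5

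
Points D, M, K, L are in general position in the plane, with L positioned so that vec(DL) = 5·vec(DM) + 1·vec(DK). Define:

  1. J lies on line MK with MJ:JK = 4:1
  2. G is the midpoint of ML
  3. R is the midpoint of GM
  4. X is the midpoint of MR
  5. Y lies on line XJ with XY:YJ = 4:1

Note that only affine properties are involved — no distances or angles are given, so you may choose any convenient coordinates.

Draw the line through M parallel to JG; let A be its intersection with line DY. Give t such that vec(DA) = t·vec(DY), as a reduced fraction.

Set D = (0, 0), M = (1, 0), K = (0, 1), L = (5, 1); any affine frame gives the same invariant.
1. J lies on line MK with MJ:JK = 4:1 ⇒ J = (1/5, 4/5)
2. G is the midpoint of ML ⇒ G = (3, 1/2)
3. R is the midpoint of GM ⇒ R = (2, 1/4)
4. X is the midpoint of MR ⇒ X = (3/2, 1/8)
5. Y lies on line XJ with XY:YJ = 4:1 ⇒ Y = (23/50, 133/200)
through M parallel to JG: direction (14/5, -3/10); meets DY at A = (69/1000, 399/4000)
A = D + t·(Y−D) with t = 3/20

t = 3/20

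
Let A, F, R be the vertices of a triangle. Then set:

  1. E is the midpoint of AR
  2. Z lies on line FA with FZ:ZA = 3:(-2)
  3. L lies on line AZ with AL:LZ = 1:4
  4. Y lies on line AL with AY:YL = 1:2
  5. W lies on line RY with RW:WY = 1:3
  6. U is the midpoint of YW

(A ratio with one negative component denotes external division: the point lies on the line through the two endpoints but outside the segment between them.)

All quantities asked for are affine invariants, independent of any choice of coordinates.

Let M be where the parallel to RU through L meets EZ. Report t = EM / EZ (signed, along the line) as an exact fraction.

t = 5/29

Work in coordinates with A = (0, 0), F = (1, 0), R = (0, 1).
1. E is the midpoint of AR ⇒ E = (0, 1/2)
2. Z lies on line FA with FZ:ZA = 3:(-2) ⇒ Z = (-2, 0)
3. L lies on line AZ with AL:LZ = 1:4 ⇒ L = (-2/5, 0)
4. Y lies on line AL with AY:YL = 1:2 ⇒ Y = (-2/15, 0)
5. W lies on line RY with RW:WY = 1:3 ⇒ W = (-1/30, 3/4)
6. U is the midpoint of YW ⇒ U = (-1/12, 3/8)
through L parallel to RU: direction (-1/12, -5/8); meets EZ at M = (-10/29, 12/29)
M = E + t·(Z−E) with t = 5/29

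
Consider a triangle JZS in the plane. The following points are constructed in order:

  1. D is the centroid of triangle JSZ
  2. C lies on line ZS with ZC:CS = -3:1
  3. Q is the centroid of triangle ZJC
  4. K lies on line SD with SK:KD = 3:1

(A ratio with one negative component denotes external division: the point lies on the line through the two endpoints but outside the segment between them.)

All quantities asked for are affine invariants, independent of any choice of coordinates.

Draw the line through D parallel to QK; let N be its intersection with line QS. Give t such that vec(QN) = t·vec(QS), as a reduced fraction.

Assign J = (0, 0), Z = (1, 0), S = (0, 1) — the answer is frame-independent, so this choice is without loss of generality.
1. D is the centroid of triangle JSZ ⇒ D = (1/3, 1/3)
2. C lies on line ZS with ZC:CS = -3:1 ⇒ C = (-1/2, 3/2)
3. Q is the centroid of triangle ZJC ⇒ Q = (1/6, 1/2)
4. K lies on line SD with SK:KD = 3:1 ⇒ K = (1/4, 1/2)
through D parallel to QK: direction (1/12, 0); meets QS at N = (2/9, 1/3)
N = Q + t·(S−Q) with t = -1/3

t = -1/3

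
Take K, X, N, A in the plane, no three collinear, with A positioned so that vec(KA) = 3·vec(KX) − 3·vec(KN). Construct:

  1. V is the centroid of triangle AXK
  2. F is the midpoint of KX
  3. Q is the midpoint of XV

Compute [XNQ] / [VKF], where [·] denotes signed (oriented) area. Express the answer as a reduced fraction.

[XNQ]:[VKF] = -2/3

Set K = (0, 0), X = (1, 0), N = (0, 1), A = (3, -3); any affine frame gives the same invariant.
1. V is the centroid of triangle AXK ⇒ V = (4/3, -1)
2. F is the midpoint of KX ⇒ F = (1/2, 0)
3. Q is the midpoint of XV ⇒ Q = (7/6, -1/2)
2·[XNQ] = 1/3, 2·[VKF] = -1/2
[XNQ]:[VKF] = 1/3:-1/2 = -2/3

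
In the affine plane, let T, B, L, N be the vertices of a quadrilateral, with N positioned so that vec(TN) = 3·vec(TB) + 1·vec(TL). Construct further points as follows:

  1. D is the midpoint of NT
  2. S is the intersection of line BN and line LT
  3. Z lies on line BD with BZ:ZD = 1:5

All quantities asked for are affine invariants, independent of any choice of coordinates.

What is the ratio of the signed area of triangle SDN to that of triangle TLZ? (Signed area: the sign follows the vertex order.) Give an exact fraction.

[SDN]:[TLZ] = 9/13

Work in coordinates with T = (0, 0), B = (1, 0), L = (0, 1), N = (3, 1).
1. D is the midpoint of NT ⇒ D = (3/2, 1/2)
2. S is the intersection of line BN and line LT ⇒ S = (0, -1/2)
3. Z lies on line BD with BZ:ZD = 1:5 ⇒ Z = (13/12, 1/12)
2·[SDN] = -3/4, 2·[TLZ] = -13/12
[SDN]:[TLZ] = -3/4:-13/12 = 9/13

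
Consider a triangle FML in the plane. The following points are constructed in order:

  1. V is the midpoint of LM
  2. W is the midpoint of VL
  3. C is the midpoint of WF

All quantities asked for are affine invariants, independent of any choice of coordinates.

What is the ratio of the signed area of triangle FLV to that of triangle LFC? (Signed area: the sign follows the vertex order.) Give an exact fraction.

Choose coordinates F = (0, 0), M = (1, 0), L = (0, 1).
1. V is the midpoint of LM ⇒ V = (1/2, 1/2)
2. W is the midpoint of VL ⇒ W = (1/4, 3/4)
3. C is the midpoint of WF ⇒ C = (1/8, 3/8)
2·[FLV] = -1/2, 2·[LFC] = 1/8
[FLV]:[LFC] = -1/2:1/8 = -4

[FLV]:[LFC] = -4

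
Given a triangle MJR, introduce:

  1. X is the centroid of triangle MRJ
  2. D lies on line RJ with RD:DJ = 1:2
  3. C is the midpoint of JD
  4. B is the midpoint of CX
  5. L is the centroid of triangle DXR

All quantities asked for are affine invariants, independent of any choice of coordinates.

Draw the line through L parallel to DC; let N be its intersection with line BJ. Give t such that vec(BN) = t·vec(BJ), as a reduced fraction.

t = 1/3

Choose coordinates M = (0, 0), J = (1, 0), R = (0, 1).
1. X is the centroid of triangle MRJ ⇒ X = (1/3, 1/3)
2. D lies on line RJ with RD:DJ = 1:2 ⇒ D = (1/3, 2/3)
3. C is the midpoint of JD ⇒ C = (2/3, 1/3)
4. B is the midpoint of CX ⇒ B = (1/2, 1/3)
5. L is the centroid of triangle DXR ⇒ L = (2/9, 2/3)
through L parallel to DC: direction (1/3, -1/3); meets BJ at N = (2/3, 2/9)
N = B + t·(J−B) with t = 1/3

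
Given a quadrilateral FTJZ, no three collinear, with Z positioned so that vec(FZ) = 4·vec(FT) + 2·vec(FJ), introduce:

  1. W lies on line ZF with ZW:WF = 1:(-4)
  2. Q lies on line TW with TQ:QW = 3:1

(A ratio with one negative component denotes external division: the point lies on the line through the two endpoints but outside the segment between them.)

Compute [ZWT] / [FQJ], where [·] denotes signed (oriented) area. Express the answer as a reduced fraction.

Set F = (0, 0), T = (1, 0), J = (0, 1), Z = (4, 2); any affine frame gives the same invariant.
1. W lies on line ZF with ZW:WF = 1:(-4) ⇒ W = (16/3, 8/3)
2. Q lies on line TW with TQ:QW = 3:1 ⇒ Q = (17/4, 2)
2·[ZWT] = -2/3, 2·[FQJ] = 17/4
[ZWT]:[FQJ] = -2/3:17/4 = -8/51

[ZWT]:[FQJ] = -8/51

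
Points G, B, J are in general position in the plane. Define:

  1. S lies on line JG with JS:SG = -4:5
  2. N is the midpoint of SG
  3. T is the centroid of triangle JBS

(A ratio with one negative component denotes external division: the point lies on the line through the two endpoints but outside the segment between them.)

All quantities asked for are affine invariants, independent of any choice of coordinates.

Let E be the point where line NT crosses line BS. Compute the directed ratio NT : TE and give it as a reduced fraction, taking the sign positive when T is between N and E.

NT:TE = 7/8

Choose coordinates G = (0, 0), B = (1, 0), J = (0, 1).
1. S lies on line JG with JS:SG = -4:5 ⇒ S = (0, 5)
2. N is the midpoint of SG ⇒ N = (0, 5/2)
3. T is the centroid of triangle JBS ⇒ T = (1/3, 2)
line NT meets BS at E = (5/7, 10/7)
T = N + t·(E−N) with t = 7/15, so NT:TE = 7/15:8/15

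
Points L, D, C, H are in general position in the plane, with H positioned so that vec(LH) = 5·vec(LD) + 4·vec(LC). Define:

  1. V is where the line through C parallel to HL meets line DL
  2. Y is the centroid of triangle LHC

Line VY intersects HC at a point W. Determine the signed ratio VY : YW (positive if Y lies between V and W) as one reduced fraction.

VY:YW = -1/4

Set L = (0, 0), D = (1, 0), C = (0, 1), H = (5, 4); any affine frame gives the same invariant.
1. V is where the line through C parallel to HL meets line DL ⇒ V = (-5/4, 0)
2. Y is the centroid of triangle LHC ⇒ Y = (5/3, 5/3)
line VY meets HC at W = (-10, -5)
Y = V + t·(W−V) with t = -1/3, so VY:YW = -1/3:4/3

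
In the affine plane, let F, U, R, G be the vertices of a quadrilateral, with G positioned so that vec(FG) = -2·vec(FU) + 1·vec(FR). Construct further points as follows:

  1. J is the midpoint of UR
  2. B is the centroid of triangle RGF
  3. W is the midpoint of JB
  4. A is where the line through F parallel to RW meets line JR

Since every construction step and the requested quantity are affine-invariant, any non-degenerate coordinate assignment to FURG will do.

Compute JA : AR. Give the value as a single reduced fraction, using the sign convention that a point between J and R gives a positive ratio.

JA:AR = 2

Set F = (0, 0), U = (1, 0), R = (0, 1), G = (-2, 1); any affine frame gives the same invariant.
1. J is the midpoint of UR ⇒ J = (1/2, 1/2)
2. B is the centroid of triangle RGF ⇒ B = (-2/3, 2/3)
3. W is the midpoint of JB ⇒ W = (-1/12, 7/12)
4. A is where the line through F parallel to RW meets line JR ⇒ A = (1/6, 5/6)
A = J + t·(R−J) with t = 2/3, so JA:AR = t:(1−t) = 2/3:1/3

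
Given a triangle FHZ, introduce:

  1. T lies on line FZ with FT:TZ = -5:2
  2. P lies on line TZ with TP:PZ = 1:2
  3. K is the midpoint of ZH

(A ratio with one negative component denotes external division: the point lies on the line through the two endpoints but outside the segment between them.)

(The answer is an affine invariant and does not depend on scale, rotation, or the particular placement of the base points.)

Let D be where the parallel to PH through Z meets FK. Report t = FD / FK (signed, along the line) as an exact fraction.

t = 9/11

Choose coordinates F = (0, 0), H = (1, 0), Z = (0, 1).
1. T lies on line FZ with FT:TZ = -5:2 ⇒ T = (0, 5/3)
2. P lies on line TZ with TP:PZ = 1:2 ⇒ P = (0, 13/9)
3. K is the midpoint of ZH ⇒ K = (1/2, 1/2)
through Z parallel to PH: direction (1, -13/9); meets FK at D = (9/22, 9/22)
D = F + t·(K−F) with t = 9/11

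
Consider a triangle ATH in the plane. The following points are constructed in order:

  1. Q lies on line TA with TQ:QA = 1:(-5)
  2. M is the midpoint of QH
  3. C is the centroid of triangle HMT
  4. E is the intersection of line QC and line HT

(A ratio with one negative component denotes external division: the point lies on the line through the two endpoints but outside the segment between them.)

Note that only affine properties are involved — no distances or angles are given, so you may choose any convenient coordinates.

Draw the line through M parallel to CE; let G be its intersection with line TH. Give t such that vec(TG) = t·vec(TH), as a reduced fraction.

t = 4/5

Set A = (0, 0), T = (1, 0), H = (0, 1); any affine frame gives the same invariant.
1. Q lies on line TA with TQ:QA = 1:(-5) ⇒ Q = (5/4, 0)
2. M is the midpoint of QH ⇒ M = (5/8, 1/2)
3. C is the centroid of triangle HMT ⇒ C = (13/24, 1/2)
4. E is the intersection of line QC and line HT ⇒ E = (2/5, 3/5)
through M parallel to CE: direction (-17/120, 1/10); meets TH at G = (1/5, 4/5)
G = T + t·(H−T) with t = 4/5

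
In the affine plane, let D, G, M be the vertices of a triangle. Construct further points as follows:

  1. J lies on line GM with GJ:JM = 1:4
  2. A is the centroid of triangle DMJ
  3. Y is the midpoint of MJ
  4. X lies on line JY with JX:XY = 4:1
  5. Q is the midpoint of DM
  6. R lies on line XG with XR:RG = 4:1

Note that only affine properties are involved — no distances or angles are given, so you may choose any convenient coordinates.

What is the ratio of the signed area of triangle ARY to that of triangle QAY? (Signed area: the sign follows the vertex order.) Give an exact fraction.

Work in coordinates with D = (0, 0), G = (1, 0), M = (0, 1).
1. J lies on line GM with GJ:JM = 1:4 ⇒ J = (4/5, 1/5)
2. A is the centroid of triangle DMJ ⇒ A = (4/15, 2/5)
3. Y is the midpoint of MJ ⇒ Y = (2/5, 3/5)
4. X lies on line JY with JX:XY = 4:1 ⇒ X = (12/25, 13/25)
5. Q is the midpoint of DM ⇒ Q = (0, 1/2)
6. R lies on line XG with XR:RG = 4:1 ⇒ R = (112/125, 13/125)
2·[ARY] = 62/375, 2·[QAY] = 1/15
[ARY]:[QAY] = 62/375:1/15 = 62/25

[ARY]:[QAY] = 62/25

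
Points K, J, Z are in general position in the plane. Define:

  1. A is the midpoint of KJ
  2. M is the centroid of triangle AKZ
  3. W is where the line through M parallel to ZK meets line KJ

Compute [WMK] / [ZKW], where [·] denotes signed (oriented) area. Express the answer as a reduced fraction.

Choose coordinates K = (0, 0), J = (1, 0), Z = (0, 1).
1. A is the midpoint of KJ ⇒ A = (1/2, 0)
2. M is the centroid of triangle AKZ ⇒ M = (1/6, 1/3)
3. W is where the line through M parallel to ZK meets line KJ ⇒ W = (1/6, 0)
2·[WMK] = 1/18, 2·[ZKW] = 1/6
[WMK]:[ZKW] = 1/18:1/6 = 1/3

[WMK]:[ZKW] = 1/3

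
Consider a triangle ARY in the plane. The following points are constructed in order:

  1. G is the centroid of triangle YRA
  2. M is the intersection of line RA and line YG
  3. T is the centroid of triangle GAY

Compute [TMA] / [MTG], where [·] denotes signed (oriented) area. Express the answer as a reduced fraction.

[TMA]:[MTG] = 4

Work in coordinates with A = (0, 0), R = (1, 0), Y = (0, 1).
1. G is the centroid of triangle YRA ⇒ G = (1/3, 1/3)
2. M is the intersection of line RA and line YG ⇒ M = (1/2, 0)
3. T is the centroid of triangle GAY ⇒ T = (1/9, 4/9)
2·[TMA] = -2/9, 2·[MTG] = -1/18
[TMA]:[MTG] = -2/9:-1/18 = 4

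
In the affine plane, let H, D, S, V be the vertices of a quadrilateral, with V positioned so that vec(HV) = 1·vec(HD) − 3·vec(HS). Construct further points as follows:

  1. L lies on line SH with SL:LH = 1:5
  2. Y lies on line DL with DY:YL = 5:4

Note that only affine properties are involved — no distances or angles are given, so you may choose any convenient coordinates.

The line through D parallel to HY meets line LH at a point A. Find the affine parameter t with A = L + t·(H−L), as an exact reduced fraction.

Set H = (0, 0), D = (1, 0), S = (0, 1), V = (1, -3); any affine frame gives the same invariant.
1. L lies on line SH with SL:LH = 1:5 ⇒ L = (0, 5/6)
2. Y lies on line DL with DY:YL = 5:4 ⇒ Y = (4/9, 25/54)
through D parallel to HY: direction (4/9, 25/54); meets LH at A = (0, -25/24)
A = L + t·(H−L) with t = 9/4

t = 9/4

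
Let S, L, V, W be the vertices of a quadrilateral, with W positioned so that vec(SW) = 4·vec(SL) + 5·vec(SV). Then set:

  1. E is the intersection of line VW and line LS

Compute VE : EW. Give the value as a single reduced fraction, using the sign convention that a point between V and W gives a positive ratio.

Assign S = (0, 0), L = (1, 0), V = (0, 1), W = (4, 5) — the answer is frame-independent, so this choice is without loss of generality.
1. E is the intersection of line VW and line LS ⇒ E = (-1, 0)
E = V + t·(W−V) with t = -1/4, so VE:EW = t:(1−t) = -1/4:5/4

VE:EW = -1/5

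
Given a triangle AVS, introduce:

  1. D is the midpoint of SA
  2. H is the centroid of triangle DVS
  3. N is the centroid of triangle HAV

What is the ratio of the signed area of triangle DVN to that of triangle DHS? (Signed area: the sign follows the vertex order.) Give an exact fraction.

Choose coordinates A = (0, 0), V = (1, 0), S = (0, 1).
1. D is the midpoint of SA ⇒ D = (0, 1/2)
2. H is the centroid of triangle DVS ⇒ H = (1/3, 1/2)
3. N is the centroid of triangle HAV ⇒ N = (4/9, 1/6)
2·[DVN] = -1/9, 2·[DHS] = 1/6
[DVN]:[DHS] = -1/9:1/6 = -2/3

[DVN]:[DHS] = -2/3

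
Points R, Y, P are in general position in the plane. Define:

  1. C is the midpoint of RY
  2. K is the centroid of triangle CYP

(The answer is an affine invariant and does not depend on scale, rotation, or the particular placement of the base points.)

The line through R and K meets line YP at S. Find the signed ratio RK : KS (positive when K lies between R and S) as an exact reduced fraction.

Choose coordinates R = (0, 0), Y = (1, 0), P = (0, 1).
1. C is the midpoint of RY ⇒ C = (1/2, 0)
2. K is the centroid of triangle CYP ⇒ K = (1/2, 1/3)
line RK meets YP at S = (3/5, 2/5)
K = R + t·(S−R) with t = 5/6, so RK:KS = 5/6:1/6

RK:KS = 5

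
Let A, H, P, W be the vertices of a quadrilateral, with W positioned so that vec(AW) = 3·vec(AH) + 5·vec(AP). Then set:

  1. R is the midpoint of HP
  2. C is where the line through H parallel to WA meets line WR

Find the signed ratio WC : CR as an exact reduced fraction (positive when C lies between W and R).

WC:CR = -5/4

Choose coordinates A = (0, 0), H = (1, 0), P = (0, 1), W = (3, 5).
1. R is the midpoint of HP ⇒ R = (1/2, 1/2)
2. C is where the line through H parallel to WA meets line WR ⇒ C = (-19/2, -35/2)
C = W + t·(R−W) with t = 5, so WC:CR = t:(1−t) = 5:-4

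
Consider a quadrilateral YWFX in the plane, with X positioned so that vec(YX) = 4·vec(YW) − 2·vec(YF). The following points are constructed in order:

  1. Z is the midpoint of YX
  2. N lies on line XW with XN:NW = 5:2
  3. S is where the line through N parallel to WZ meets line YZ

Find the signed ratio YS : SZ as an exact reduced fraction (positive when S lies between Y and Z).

YS:SZ = -9/2

Choose coordinates Y = (0, 0), W = (1, 0), F = (0, 1), X = (4, -2).
1. Z is the midpoint of YX ⇒ Z = (2, -1)
2. N lies on line XW with XN:NW = 5:2 ⇒ N = (13/7, -4/7)
3. S is where the line through N parallel to WZ meets line YZ ⇒ S = (18/7, -9/7)
S = Y + t·(Z−Y) with t = 9/7, so YS:SZ = t:(1−t) = 9/7:-2/7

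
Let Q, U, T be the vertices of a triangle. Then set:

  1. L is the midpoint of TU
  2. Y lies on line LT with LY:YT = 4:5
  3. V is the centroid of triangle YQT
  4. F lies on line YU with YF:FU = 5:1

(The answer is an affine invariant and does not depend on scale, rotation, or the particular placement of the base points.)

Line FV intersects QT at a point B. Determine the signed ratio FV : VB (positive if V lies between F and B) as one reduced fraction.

Set Q = (0, 0), U = (1, 0), T = (0, 1); any affine frame gives the same invariant.
1. L is the midpoint of TU ⇒ L = (1/2, 1/2)
2. Y lies on line LT with LY:YT = 4:5 ⇒ Y = (5/18, 13/18)
3. V is the centroid of triangle YQT ⇒ V = (5/54, 31/54)
4. F lies on line YU with YF:FU = 5:1 ⇒ F = (95/108, 13/108)
line FV meets QT at B = (0, 32/51)
V = F + t·(B−F) with t = 17/19, so FV:VB = 17/19:2/19

FV:VB = 17/2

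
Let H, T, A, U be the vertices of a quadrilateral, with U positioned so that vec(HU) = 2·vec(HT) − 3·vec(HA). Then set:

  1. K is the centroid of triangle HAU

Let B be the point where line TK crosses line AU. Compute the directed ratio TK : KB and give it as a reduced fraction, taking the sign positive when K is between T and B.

Assign H = (0, 0), T = (1, 0), A = (0, 1), U = (2, -3) — the answer is frame-independent, so this choice is without loss of generality.
1. K is the centroid of triangle HAU ⇒ K = (2/3, -2/3)
line TK meets AU at B = (3/4, -1/2)
K = T + t·(B−T) with t = 4/3, so TK:KB = 4/3:-1/3

TK:KB = -4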